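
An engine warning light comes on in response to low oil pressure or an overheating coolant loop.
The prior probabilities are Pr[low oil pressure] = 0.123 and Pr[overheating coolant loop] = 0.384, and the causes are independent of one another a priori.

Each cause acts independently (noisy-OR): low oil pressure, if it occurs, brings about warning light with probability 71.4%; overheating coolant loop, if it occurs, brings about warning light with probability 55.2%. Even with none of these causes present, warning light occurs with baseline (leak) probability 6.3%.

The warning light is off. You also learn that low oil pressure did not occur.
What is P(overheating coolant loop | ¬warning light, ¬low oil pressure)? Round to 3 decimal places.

P(overheating coolant loop | ¬warning light, ¬low oil pressure) ≈ 0.218

Under noisy-OR, P(warning light | causes) = 1 − (1−0.063)·∏(1−qᵢ) over the active causes.
P(¬warning light | ¬low oil pressure) = 0.937×0.616 + 0.419776×0.384 = 0.577192 + 0.161194 = 0.738386
Of this, 0.161194 comes from 0.419776×0.384 (the overheating coolant loop=true cases).
Hence the posterior is 0.161194/0.738386 ≈ 0.218.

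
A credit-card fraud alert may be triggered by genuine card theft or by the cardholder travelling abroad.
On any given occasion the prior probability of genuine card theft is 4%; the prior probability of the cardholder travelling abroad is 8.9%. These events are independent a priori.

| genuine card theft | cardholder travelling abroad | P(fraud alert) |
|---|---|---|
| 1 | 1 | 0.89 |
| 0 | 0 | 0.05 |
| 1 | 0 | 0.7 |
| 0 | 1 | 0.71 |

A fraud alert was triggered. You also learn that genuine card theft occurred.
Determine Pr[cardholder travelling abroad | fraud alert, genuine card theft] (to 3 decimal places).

Numerator (weight on configurations with cardholder travelling abroad): 0.89·0.089 = 0.079210
The normalizing constant is 0.7·0.911 + 0.89·0.089 = 0.716910
P(cardholder travelling abroad | fraud alert, genuine card theft) = 0.079210/0.716910 ≈ 0.110

Pr[cardholder travelling abroad | fraud alert, genuine card theft] ≈ 0.110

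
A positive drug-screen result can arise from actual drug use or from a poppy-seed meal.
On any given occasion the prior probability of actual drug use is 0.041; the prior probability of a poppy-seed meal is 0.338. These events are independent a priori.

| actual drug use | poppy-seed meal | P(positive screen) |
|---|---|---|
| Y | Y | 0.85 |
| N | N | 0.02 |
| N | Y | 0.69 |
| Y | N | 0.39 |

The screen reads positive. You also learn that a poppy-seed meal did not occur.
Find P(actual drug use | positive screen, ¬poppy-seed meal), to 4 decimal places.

P(actual drug use | positive screen, ¬poppy-seed meal) ≈ 0.4546

For the numerator, keep only actual drug use=true terms: 0.39·0.041 = 0.015990
Denominator P(positive screen | ¬poppy-seed meal): 0.02·0.959 + 0.39·0.041 = 0.035170
P(actual drug use | positive screen, ¬poppy-seed meal) = 0.015990/0.035170 ≈ 0.4546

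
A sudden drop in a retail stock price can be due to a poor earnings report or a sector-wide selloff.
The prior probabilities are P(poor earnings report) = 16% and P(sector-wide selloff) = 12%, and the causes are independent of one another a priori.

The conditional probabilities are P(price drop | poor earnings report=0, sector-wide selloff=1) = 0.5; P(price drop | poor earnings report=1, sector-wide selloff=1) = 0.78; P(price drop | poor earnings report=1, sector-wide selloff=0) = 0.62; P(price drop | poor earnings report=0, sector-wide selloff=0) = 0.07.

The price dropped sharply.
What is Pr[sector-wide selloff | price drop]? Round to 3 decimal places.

Pr[sector-wide selloff | price drop] ≈ 0.320

For the numerator, keep only sector-wide selloff=true terms: 0.050400 + 0.014976 = 0.065376
Denominator P(price drop): 0.07*0.84*0.88 + 0.5*0.84*0.12 + 0.62*0.16*0.88 + 0.78*0.16*0.12 = 0.204416
Posterior = 0.065376 / 0.204416 ≈ 0.320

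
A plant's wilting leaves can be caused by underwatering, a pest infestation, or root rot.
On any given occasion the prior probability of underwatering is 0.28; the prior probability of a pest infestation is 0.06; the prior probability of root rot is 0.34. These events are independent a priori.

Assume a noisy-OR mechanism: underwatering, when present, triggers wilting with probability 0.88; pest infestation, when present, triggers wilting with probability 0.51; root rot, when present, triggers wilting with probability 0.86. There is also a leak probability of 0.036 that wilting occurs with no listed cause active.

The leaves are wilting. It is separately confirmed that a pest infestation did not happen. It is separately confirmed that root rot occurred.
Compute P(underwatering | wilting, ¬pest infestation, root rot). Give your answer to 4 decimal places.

Under noisy-OR, P(wilting | causes) = 1 − (1−0.036)·∏(1−qᵢ) over the active causes.
Sum P(wilting|·) weighted by the priors over both values of underwatering:
  P(wilting | ¬pest infestation, root rot) = 0.86504*0.72 + 0.983805*0.28
        = 0.622829 + 0.275465 = 0.898294
Configurations with underwatering contribute 0.275465, so
  P(underwatering | wilting, ¬pest infestation, root rot) = 0.275465 / 0.898294 ≈ 0.3067

P(underwatering | wilting, ¬pest infestation, root rot) ≈ 0.3067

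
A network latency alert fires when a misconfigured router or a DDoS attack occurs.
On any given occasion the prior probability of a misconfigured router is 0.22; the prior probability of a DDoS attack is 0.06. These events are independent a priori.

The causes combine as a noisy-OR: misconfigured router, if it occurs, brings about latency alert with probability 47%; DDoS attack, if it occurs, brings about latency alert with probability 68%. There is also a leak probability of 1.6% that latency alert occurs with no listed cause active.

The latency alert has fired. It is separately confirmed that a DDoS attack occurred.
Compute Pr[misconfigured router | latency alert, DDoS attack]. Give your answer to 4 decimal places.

Under noisy-OR, P(latency alert | causes) = 1 − (1−0.016)·∏(1−qᵢ) over the active causes.
Sum P(latency alert|·) weighted by the priors over both values of misconfigured router:
  P(latency alert | DDoS attack) = 0.68512·0.78 + 0.833114·0.22
        = 0.534394 + 0.183285 = 0.717679
Keeping only the misconfigured router-present terms gives 0.183285, so
  P(misconfigured router | latency alert, DDoS attack) = 0.183285 / 0.717679 ≈ 0.2554

Pr[misconfigured router | latency alert, DDoS attack] ≈ 0.2554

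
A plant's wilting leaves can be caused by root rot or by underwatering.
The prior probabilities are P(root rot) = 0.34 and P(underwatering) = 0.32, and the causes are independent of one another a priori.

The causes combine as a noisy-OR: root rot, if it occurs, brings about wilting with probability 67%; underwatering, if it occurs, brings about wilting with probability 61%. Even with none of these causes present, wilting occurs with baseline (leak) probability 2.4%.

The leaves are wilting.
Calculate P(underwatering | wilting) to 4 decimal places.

P(underwatering | wilting) ≈ 0.5743

Under noisy-OR, P(wilting | causes) = 1 − (1−0.024)·∏(1−qᵢ) over the active causes.
Sum P(wilting|·) weighted by the priors over the 4 (root rot, underwatering) configurations:
  P(wilting) = 0.024×0.66×0.68 + 0.61936×0.66×0.32 + 0.67792×0.34×0.68 + 0.874389×0.34×0.32
        = 0.010771 + 0.130809 + 0.156735 + 0.095134 = 0.393449
The terms with underwatering present sum to 0.225943, so
  P(underwatering | wilting) = 0.225943 / 0.393449 ≈ 0.5743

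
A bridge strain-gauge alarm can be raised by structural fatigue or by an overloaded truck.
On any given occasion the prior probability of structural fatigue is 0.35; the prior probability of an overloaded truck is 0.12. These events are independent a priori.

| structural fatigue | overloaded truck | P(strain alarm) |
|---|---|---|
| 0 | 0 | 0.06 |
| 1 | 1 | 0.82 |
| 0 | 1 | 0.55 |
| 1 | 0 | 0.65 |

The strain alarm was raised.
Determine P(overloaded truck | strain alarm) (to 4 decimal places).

P(overloaded truck | strain alarm) ≈ 0.2480

P(strain alarm) = 0.06·0.65·0.88 + 0.55·0.65·0.12 + 0.65·0.35·0.88 + 0.82·0.35·0.12 = 0.034320 + 0.042900 + 0.200200 + 0.034440 = 0.311860
Restricting to configurations with overloaded truck present: 0.042900 + 0.034440 = 0.077340.
So P(overloaded truck | strain alarm) = 0.077340/0.311860 ≈ 0.2480.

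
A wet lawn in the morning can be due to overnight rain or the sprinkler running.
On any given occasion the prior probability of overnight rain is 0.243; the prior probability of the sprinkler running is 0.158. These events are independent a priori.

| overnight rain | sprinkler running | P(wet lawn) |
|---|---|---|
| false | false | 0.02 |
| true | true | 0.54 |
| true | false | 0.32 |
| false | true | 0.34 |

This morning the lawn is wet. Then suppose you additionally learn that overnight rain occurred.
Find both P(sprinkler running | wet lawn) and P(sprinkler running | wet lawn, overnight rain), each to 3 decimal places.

P(sprinkler running | wet lawn) ≈ 0.440; P(sprinkler running | wet lawn, overnight rain) ≈ 0.241

Numerator (weight on configurations with sprinkler running): 0.040666 + 0.020733 = 0.061399
Normalizer over all consistent configurations: 0.02×0.757×0.842 + 0.34×0.757×0.158 + 0.32×0.243×0.842 + 0.54×0.243×0.158 = 0.139621
P(sprinkler running | wet lawn) = 0.061399/0.139621 ≈ 0.440

With the extra evidence:
Weight on sprinkler running=true, given the evidence: 0.54*0.158 = 0.085320
Normalizer over all consistent configurations: 0.32*0.842 + 0.54*0.158 = 0.354760
Posterior = 0.085320 / 0.354760 ≈ 0.241
— overnight rain explains away the evidence for sprinkler running.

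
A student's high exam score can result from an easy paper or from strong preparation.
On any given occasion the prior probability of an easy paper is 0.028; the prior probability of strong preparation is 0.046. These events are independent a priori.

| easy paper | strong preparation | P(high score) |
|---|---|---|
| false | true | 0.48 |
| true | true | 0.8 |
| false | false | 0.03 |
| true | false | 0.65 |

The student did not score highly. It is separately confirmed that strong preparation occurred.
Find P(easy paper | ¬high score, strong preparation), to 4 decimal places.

P(easy paper | ¬high score, strong preparation) ≈ 0.0110

For the numerator, keep only easy paper=true terms: 0.2×0.028 = 0.005600
The normalizing constant is 0.52×0.972 + 0.2×0.028 = 0.511040
P(easy paper | ¬high score, strong preparation) = 0.005600/0.511040 ≈ 0.0110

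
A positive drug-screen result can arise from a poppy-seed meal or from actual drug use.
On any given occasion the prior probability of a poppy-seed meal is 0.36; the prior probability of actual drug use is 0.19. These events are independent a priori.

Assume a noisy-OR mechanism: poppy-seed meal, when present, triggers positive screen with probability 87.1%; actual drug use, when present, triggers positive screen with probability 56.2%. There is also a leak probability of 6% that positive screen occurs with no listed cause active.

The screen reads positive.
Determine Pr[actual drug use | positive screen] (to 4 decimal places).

Pr[actual drug use | positive screen] ≈ 0.3217

Under noisy-OR, P(positive screen | causes) = 1 − (1−0.06)·∏(1−qᵢ) over the active causes.
P(positive screen) = 0.06×0.64×0.81 + 0.58828×0.64×0.19 + 0.87874×0.36×0.81 + 0.946888×0.36×0.19 = 0.031104 + 0.071535 + 0.256241 + 0.064767 = 0.423647
Of this, 0.136302 comes from 0.071535 + 0.064767 (the actual drug use=true cases).
P(actual drug use | positive screen) = 0.136302 / 0.423647 ≈ 0.3217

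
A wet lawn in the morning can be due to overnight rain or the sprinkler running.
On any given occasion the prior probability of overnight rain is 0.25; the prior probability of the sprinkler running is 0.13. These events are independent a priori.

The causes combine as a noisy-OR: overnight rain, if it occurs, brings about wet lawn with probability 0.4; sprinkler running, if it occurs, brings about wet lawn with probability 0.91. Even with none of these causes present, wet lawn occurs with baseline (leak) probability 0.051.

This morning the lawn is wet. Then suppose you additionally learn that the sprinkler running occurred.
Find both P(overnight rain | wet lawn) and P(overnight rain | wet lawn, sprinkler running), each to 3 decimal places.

P(overnight rain | wet lawn) ≈ 0.504; P(overnight rain | wet lawn, sprinkler running) ≈ 0.257

Under noisy-OR, P(wet lawn | causes) = 1 − (1−0.051)·∏(1−qᵢ) over the active causes.
P(wet lawn) = 0.051×0.75×0.87 + 0.91459×0.75×0.13 + 0.4306×0.25×0.87 + 0.948754×0.25×0.13 = 0.033278 + 0.089173 + 0.093656 + 0.030835 = 0.246942
The overnight rain-present share is 0.093656 + 0.030835 = 0.124491.
So P(overnight rain | wet lawn) = 0.124491/0.246942 ≈ 0.504.

Now also conditioning on sprinkler running=true:
For the numerator, keep only overnight rain=true terms: 0.948754·0.25 = 0.237188
Normalizer over all consistent configurations: 0.91459·0.75 + 0.948754·0.25 = 0.923131
Posterior = 0.237188 / 0.923131 ≈ 0.257
This is intercausal reasoning (explaining away): once sprinkler running accounts for the wet lawn, overnight rain becomes less likely.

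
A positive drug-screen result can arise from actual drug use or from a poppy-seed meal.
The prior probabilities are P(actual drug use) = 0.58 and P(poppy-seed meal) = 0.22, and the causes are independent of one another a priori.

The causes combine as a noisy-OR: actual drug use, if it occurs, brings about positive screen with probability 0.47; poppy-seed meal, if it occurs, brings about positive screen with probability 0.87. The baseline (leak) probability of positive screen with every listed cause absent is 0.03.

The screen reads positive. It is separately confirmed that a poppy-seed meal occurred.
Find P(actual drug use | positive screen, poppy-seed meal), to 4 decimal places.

P(actual drug use | positive screen, poppy-seed meal) ≈ 0.5959

Under noisy-OR, P(positive screen | causes) = 1 − (1−0.03)·∏(1−qᵢ) over the active causes.
Enumerate both values of actual drug use and weight by the priors:
  P(positive screen | poppy-seed meal) = 0.8739×0.42 + 0.933167×0.58
        = 0.367038 + 0.541237 = 0.908275
Configurations with actual drug use contribute 0.541237, so
  P(actual drug use | positive screen, poppy-seed meal) = 0.541237 / 0.908275 ≈ 0.5959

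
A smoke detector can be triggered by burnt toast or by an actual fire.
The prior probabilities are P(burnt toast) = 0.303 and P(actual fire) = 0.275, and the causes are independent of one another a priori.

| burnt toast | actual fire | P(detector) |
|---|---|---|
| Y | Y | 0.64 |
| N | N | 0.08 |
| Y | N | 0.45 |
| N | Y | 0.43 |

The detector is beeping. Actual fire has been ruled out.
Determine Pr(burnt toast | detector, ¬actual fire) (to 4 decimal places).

Pr(burnt toast | detector, ¬actual fire) ≈ 0.7097

P(detector | ¬actual fire) = 0.08*0.697 + 0.45*0.303 = 0.055760 + 0.136350 = 0.192110
The burnt toast-present share is 0.45*0.303 = 0.136350.
Hence the posterior is 0.136350/0.192110 ≈ 0.7097.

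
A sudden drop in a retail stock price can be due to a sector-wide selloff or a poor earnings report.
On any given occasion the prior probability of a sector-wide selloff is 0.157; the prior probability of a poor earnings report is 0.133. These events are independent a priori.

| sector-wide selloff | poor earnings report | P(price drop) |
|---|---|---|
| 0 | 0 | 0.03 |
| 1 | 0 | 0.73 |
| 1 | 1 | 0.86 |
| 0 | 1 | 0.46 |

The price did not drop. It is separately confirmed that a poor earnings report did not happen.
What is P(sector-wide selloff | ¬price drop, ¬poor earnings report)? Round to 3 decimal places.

P(¬price drop | ¬poor earnings report) = 0.97×0.843 + 0.27×0.157 = 0.817710 + 0.042390 = 0.860100
Of this, 0.042390 comes from 0.27×0.157 (the sector-wide selloff=true cases).
P(sector-wide selloff | ¬price drop, ¬poor earnings report) = 0.042390 / 0.860100 ≈ 0.049

P(sector-wide selloff | ¬price drop, ¬poor earnings report) ≈ 0.049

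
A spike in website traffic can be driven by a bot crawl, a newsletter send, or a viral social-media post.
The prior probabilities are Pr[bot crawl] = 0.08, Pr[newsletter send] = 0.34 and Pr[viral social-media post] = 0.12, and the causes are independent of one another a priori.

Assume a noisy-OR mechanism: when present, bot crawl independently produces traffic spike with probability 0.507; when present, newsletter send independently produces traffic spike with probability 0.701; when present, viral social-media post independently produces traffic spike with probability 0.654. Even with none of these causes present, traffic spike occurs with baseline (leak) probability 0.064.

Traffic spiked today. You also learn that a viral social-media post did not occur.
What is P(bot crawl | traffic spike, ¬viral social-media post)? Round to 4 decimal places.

Under noisy-OR, P(traffic spike | causes) = 1 − (1−0.064)·∏(1−qᵢ) over the active causes.
Sum P(traffic spike|·) weighted by the priors over the 4 (bot crawl, newsletter send) configurations:
  P(traffic spike | ¬viral social-media post) = 0.064×0.92×0.66 + 0.720136×0.92×0.34 + 0.538552×0.08×0.66 + 0.862027×0.08×0.34
        = 0.038861 + 0.225259 + 0.028436 + 0.023447 = 0.316003
Configurations with bot crawl contribute 0.051883, so
  P(bot crawl | traffic spike, ¬viral social-media post) = 0.051883 / 0.316003 ≈ 0.1642

P(bot crawl | traffic spike, ¬viral social-media post) ≈ 0.1642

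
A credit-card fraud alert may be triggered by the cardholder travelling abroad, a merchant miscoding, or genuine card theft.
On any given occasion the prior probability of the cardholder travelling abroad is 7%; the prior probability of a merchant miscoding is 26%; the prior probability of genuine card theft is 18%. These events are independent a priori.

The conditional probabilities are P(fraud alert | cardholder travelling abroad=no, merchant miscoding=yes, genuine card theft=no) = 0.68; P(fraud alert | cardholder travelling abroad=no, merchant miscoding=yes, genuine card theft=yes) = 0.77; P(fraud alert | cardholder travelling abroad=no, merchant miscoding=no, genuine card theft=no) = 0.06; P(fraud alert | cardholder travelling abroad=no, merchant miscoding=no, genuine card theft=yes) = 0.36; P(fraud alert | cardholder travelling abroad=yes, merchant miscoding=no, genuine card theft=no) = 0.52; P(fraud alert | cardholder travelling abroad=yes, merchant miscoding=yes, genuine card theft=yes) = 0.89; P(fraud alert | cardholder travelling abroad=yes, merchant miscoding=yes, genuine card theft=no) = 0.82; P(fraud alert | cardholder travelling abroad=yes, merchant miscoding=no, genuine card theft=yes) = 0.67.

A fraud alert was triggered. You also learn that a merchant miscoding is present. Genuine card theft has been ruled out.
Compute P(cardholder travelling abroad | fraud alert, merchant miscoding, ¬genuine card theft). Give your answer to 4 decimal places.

P(cardholder travelling abroad | fraud alert, merchant miscoding, ¬genuine card theft) ≈ 0.0832

For the numerator, keep only cardholder travelling abroad=true terms: 0.82×0.07 = 0.057400
Normalizer over all consistent configurations: 0.68×0.93 + 0.82×0.07 = 0.689800
Posterior = 0.057400 / 0.689800 ≈ 0.0832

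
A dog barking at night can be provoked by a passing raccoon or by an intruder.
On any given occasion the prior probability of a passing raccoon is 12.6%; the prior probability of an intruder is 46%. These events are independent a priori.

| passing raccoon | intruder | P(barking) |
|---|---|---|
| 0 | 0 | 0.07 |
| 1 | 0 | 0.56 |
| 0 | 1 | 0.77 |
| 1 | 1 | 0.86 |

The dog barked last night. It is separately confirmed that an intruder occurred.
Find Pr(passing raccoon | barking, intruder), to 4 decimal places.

Pr(passing raccoon | barking, intruder) ≈ 0.1387

P(barking | intruder) = 0.77*0.874 + 0.86*0.126 = 0.672980 + 0.108360 = 0.781340
The passing raccoon-present share is 0.86*0.126 = 0.108360.
So P(passing raccoon | barking, intruder) = 0.108360/0.781340 ≈ 0.1387.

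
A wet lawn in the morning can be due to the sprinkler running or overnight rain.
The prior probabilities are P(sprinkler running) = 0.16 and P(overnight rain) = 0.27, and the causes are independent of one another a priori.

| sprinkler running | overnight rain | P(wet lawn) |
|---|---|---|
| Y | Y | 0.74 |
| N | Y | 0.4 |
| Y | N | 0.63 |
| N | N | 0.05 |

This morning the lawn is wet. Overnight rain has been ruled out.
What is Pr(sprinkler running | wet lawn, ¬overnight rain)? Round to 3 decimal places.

Pr(sprinkler running | wet lawn, ¬overnight rain) ≈ 0.706

P(wet lawn | ¬overnight rain) = 0.05·0.84 + 0.63·0.16 = 0.042000 + 0.100800 = 0.142800
The sprinkler running-present share is 0.63·0.16 = 0.100800.
Hence the posterior is 0.100800/0.142800 ≈ 0.706.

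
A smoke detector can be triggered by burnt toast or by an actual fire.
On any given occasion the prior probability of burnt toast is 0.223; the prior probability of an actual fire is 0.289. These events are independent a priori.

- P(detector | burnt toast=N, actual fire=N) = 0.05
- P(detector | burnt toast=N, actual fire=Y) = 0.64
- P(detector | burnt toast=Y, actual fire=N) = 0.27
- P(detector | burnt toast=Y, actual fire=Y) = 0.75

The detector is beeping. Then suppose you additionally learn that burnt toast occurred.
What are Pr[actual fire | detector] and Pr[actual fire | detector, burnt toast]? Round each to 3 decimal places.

Numerator (weight on configurations with actual fire): 0.143714 + 0.048335 = 0.192049
Denominator P(detector): 0.05*0.777*0.711 + 0.64*0.777*0.289 + 0.27*0.223*0.711 + 0.75*0.223*0.289 = 0.262480
Posterior = 0.192049 / 0.262480 ≈ 0.732

Now also conditioning on burnt toast=true:
P(detector | burnt toast) = 0.27*0.711 + 0.75*0.289 = 0.191970 + 0.216750 = 0.408720
Of this, 0.216750 comes from 0.75*0.289 (the actual fire=true cases).
So P(actual fire | detector, burnt toast) = 0.216750/0.408720 ≈ 0.530.

Pr[actual fire | detector] ≈ 0.732; Pr[actual fire | detector, burnt toast] ≈ 0.530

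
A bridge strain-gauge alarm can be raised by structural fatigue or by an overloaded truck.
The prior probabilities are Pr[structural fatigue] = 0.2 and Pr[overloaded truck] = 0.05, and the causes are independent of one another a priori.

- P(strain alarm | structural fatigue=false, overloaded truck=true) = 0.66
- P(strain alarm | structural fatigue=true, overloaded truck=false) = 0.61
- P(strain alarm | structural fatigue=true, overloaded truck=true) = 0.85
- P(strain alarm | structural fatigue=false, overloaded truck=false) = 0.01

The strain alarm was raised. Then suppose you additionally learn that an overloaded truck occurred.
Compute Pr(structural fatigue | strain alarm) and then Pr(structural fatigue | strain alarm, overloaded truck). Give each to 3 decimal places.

Weight on structural fatigue=true, given the evidence: 0.115900 + 0.008500 = 0.124400
Denominator P(strain alarm): 0.01*0.8*0.95 + 0.66*0.8*0.05 + 0.61*0.2*0.95 + 0.85*0.2*0.05 = 0.158400
Posterior = 0.124400 / 0.158400 ≈ 0.785

With the extra evidence:
P(strain alarm | overloaded truck) = 0.66*0.8 + 0.85*0.2 = 0.528000 + 0.170000 = 0.698000
The structural fatigue-present share is 0.85*0.2 = 0.170000.
Hence the posterior is 0.170000/0.698000 ≈ 0.244.
This is intercausal reasoning (explaining away): once overloaded truck accounts for the strain alarm, structural fatigue becomes less likely.

Pr(structural fatigue | strain alarm) ≈ 0.785; Pr(structural fatigue | strain alarm, overloaded truck) ≈ 0.244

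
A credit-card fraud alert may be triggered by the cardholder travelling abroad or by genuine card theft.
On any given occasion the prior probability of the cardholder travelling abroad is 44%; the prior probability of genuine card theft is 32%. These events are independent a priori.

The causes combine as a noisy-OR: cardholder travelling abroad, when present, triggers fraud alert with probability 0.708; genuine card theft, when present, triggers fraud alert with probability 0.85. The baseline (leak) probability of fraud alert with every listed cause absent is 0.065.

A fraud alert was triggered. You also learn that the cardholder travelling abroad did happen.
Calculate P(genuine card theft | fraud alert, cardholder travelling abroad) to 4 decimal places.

Under noisy-OR, P(fraud alert | causes) = 1 − (1−0.065)·∏(1−qᵢ) over the active causes.
Sum P(fraud alert|·) weighted by the priors over both values of genuine card theft:
  P(fraud alert | cardholder travelling abroad) = 0.72698×0.68 + 0.959047×0.32
        = 0.494346 + 0.306895 = 0.801241
Keeping only the genuine card theft-present terms gives 0.306895, so
  P(genuine card theft | fraud alert, cardholder travelling abroad) = 0.306895 / 0.801241 ≈ 0.3830

P(genuine card theft | fraud alert, cardholder travelling abroad) ≈ 0.3830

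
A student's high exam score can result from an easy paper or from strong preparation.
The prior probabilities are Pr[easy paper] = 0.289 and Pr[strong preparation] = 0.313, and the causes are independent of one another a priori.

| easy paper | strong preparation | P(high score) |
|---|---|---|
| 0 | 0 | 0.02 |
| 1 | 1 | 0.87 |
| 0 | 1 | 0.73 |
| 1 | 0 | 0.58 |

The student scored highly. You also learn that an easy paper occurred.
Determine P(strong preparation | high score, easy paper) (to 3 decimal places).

P(high score | easy paper) = 0.58*0.687 + 0.87*0.313 = 0.398460 + 0.272310 = 0.670770
Restricting to configurations with strong preparation present: 0.87*0.313 = 0.272310.
So P(strong preparation | high score, easy paper) = 0.272310/0.670770 ≈ 0.406.

P(strong preparation | high score, easy paper) ≈ 0.406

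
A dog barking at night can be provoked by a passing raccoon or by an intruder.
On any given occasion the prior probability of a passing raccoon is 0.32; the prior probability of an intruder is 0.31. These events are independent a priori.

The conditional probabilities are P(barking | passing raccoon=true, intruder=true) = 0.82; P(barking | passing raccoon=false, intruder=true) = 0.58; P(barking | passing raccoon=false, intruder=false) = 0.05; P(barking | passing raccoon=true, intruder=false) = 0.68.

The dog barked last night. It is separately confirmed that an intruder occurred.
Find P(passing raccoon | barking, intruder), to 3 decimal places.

P(passing raccoon | barking, intruder) ≈ 0.400

Enumerate both values of passing raccoon and weight by the priors:
  P(barking | intruder) = 0.58×0.68 + 0.82×0.32
        = 0.394400 + 0.262400 = 0.656800
The terms with passing raccoon present sum to 0.262400, so
  P(passing raccoon | barking, intruder) = 0.262400 / 0.656800 ≈ 0.400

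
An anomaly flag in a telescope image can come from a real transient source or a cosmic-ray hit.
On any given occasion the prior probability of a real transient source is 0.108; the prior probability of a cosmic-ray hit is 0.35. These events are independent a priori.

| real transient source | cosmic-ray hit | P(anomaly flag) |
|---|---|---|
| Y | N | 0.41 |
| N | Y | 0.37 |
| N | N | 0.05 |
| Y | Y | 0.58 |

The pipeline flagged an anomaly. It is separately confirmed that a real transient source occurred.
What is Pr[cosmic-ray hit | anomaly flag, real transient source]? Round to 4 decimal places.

Numerator (weight on configurations with cosmic-ray hit): 0.58·0.35 = 0.203000
Denominator P(anomaly flag | real transient source): 0.41·0.65 + 0.58·0.35 = 0.469500
P(cosmic-ray hit | anomaly flag, real transient source) = 0.203000/0.469500 ≈ 0.4324

Pr[cosmic-ray hit | anomaly flag, real transient source] ≈ 0.4324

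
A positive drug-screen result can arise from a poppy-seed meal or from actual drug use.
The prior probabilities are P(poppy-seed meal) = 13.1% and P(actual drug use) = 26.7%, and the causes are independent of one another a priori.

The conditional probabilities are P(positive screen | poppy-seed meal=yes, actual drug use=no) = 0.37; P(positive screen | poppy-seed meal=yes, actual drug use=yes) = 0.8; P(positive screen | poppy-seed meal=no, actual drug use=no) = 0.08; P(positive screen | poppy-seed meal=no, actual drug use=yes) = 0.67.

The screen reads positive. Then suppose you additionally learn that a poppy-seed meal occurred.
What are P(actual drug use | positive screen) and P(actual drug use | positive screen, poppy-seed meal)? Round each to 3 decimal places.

Enumerate the 4 (poppy-seed meal, actual drug use) configurations and weight by the priors:
  P(positive screen) = 0.08*0.869*0.733 + 0.67*0.869*0.267 + 0.37*0.131*0.733 + 0.8*0.131*0.267
        = 0.050958 + 0.155455 + 0.035529 + 0.027982 = 0.269924
The terms with actual drug use present sum to 0.183437, so
  P(actual drug use | positive screen) = 0.183437 / 0.269924 ≈ 0.680

With the extra evidence:
Enumerate both values of actual drug use and weight by the priors:
  P(positive screen | poppy-seed meal) = 0.37×0.733 + 0.8×0.267
        = 0.271210 + 0.213600 = 0.484810
Configurations with actual drug use contribute 0.213600, so
  P(actual drug use | positive screen, poppy-seed meal) = 0.213600 / 0.484810 ≈ 0.441

P(actual drug use | positive screen) ≈ 0.680; P(actual drug use | positive screen, poppy-seed meal) ≈ 0.441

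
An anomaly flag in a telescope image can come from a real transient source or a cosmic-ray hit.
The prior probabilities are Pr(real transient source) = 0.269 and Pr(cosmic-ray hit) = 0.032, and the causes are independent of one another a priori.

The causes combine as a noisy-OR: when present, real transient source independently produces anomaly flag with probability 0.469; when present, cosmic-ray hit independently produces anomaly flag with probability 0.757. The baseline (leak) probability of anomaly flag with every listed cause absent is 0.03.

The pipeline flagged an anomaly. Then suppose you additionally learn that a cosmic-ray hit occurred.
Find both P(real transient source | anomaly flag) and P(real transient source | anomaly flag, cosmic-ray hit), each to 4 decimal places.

Under noisy-OR, P(anomaly flag | causes) = 1 − (1−0.03)·∏(1−qᵢ) over the active causes.
Sum P(anomaly flag|·) weighted by the priors over the 4 (real transient source, cosmic-ray hit) configurations:
  P(anomaly flag) = 0.03·0.731·0.968 + 0.76429·0.731·0.032 + 0.48493·0.269·0.968 + 0.874838·0.269·0.032
        = 0.021228 + 0.017878 + 0.126272 + 0.007531 = 0.172909
The terms with real transient source present sum to 0.133803, so
  P(real transient source | anomaly flag) = 0.133803 / 0.172909 ≈ 0.7738

Now condition on the additional information:
Weight on real transient source=true, given the evidence: 0.874838*0.269 = 0.235331
Denominator P(anomaly flag | cosmic-ray hit): 0.76429*0.731 + 0.874838*0.269 = 0.794027
P(real transient source | anomaly flag, cosmic-ray hit) = 0.235331/0.794027 ≈ 0.2964
Conditioning on cosmic-ray hit lowers the posterior on real transient source: the classic explaining-away effect in a common-effect structure.

P(real transient source | anomaly flag) ≈ 0.7738; P(real transient source | anomaly flag, cosmic-ray hit) ≈ 0.2964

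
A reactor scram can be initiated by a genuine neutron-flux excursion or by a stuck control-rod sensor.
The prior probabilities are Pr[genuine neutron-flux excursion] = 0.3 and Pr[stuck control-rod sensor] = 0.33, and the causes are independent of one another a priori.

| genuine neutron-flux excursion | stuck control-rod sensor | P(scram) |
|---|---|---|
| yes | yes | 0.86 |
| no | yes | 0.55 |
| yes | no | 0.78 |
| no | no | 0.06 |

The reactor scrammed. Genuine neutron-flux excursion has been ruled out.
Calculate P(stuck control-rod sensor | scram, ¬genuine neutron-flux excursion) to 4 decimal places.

P(stuck control-rod sensor | scram, ¬genuine neutron-flux excursion) ≈ 0.8187

By total probability over both values of stuck control-rod sensor:
  P(scram | ¬genuine neutron-flux excursion) = 0.06*0.67 + 0.55*0.33
        = 0.040200 + 0.181500 = 0.221700
Configurations with stuck control-rod sensor contribute 0.181500, so
  P(stuck control-rod sensor | scram, ¬genuine neutron-flux excursion) = 0.181500 / 0.221700 ≈ 0.8187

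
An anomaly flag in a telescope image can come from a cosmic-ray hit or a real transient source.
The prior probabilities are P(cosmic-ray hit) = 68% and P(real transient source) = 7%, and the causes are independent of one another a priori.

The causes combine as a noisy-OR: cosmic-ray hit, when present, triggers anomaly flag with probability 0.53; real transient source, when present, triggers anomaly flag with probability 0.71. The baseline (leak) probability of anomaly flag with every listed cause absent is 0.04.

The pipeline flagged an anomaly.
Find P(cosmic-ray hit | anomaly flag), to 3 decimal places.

P(cosmic-ray hit | anomaly flag) ≈ 0.933

Under noisy-OR, P(anomaly flag | causes) = 1 − (1−0.04)·∏(1−qᵢ) over the active causes.
P(anomaly flag) = 0.04·0.32·0.93 + 0.7216·0.32·0.07 + 0.5488·0.68·0.93 + 0.869152·0.68·0.07 = 0.011904 + 0.016164 + 0.347061 + 0.041372 = 0.416501
Restricting to configurations with cosmic-ray hit present: 0.347061 + 0.041372 = 0.388433.
Hence the posterior is 0.388433/0.416501 ≈ 0.933.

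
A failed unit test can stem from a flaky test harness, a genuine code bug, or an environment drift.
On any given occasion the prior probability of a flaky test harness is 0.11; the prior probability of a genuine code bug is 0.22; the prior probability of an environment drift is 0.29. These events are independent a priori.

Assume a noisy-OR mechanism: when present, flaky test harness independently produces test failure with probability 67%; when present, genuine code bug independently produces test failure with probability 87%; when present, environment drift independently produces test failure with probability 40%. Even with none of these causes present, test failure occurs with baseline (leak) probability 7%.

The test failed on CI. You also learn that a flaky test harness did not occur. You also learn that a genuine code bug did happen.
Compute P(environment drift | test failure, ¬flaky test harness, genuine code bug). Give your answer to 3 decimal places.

Under noisy-OR, P(test failure | causes) = 1 − (1−0.07)·∏(1−qᵢ) over the active causes.
Numerator (weight on configurations with environment drift): 0.92746×0.29 = 0.268963
Normalizer over all consistent configurations: 0.8791×0.71 + 0.92746×0.29 = 0.893124
P(environment drift | test failure, ¬flaky test harness, genuine code bug) = 0.268963/0.893124 ≈ 0.301

P(environment drift | test failure, ¬flaky test harness, genuine code bug) ≈ 0.301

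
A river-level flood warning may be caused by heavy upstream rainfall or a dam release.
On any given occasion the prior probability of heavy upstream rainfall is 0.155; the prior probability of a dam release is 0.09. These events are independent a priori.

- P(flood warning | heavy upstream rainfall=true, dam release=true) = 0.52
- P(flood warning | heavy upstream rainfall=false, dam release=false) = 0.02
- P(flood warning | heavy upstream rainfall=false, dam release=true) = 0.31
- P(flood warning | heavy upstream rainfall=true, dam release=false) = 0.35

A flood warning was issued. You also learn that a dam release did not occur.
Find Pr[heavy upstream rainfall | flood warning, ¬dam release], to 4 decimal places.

Pr[heavy upstream rainfall | flood warning, ¬dam release] ≈ 0.7625

P(flood warning | ¬dam release) = 0.02·0.845 + 0.35·0.155 = 0.016900 + 0.054250 = 0.071150
Restricting to configurations with heavy upstream rainfall present: 0.35·0.155 = 0.054250.
Hence the posterior is 0.054250/0.071150 ≈ 0.7625.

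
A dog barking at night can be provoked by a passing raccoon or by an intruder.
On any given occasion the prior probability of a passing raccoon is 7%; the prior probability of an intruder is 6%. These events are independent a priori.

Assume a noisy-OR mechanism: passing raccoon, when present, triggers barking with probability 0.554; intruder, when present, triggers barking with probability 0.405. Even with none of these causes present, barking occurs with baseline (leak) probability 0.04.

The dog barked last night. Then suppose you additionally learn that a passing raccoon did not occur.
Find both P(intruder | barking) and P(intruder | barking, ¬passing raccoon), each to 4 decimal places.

Under noisy-OR, P(barking | causes) = 1 − (1−0.04)·∏(1−qᵢ) over the active causes.
P(barking) = 0.04*0.93*0.94 + 0.4288*0.93*0.06 + 0.57184*0.07*0.94 + 0.745245*0.07*0.06 = 0.034968 + 0.023927 + 0.037627 + 0.003130 = 0.099652
The intruder-present share is 0.023927 + 0.003130 = 0.027057.
P(intruder | barking) = 0.027057 / 0.099652 ≈ 0.2715

Now also conditioning on passing raccoon≠true:
P(barking | ¬passing raccoon) = 0.04·0.94 + 0.4288·0.06 = 0.037600 + 0.025728 = 0.063328
Restricting to configurations with intruder present: 0.4288·0.06 = 0.025728.
Hence the posterior is 0.025728/0.063328 ≈ 0.4063.

P(intruder | barking) ≈ 0.2715; P(intruder | barking, ¬passing raccoon) ≈ 0.4063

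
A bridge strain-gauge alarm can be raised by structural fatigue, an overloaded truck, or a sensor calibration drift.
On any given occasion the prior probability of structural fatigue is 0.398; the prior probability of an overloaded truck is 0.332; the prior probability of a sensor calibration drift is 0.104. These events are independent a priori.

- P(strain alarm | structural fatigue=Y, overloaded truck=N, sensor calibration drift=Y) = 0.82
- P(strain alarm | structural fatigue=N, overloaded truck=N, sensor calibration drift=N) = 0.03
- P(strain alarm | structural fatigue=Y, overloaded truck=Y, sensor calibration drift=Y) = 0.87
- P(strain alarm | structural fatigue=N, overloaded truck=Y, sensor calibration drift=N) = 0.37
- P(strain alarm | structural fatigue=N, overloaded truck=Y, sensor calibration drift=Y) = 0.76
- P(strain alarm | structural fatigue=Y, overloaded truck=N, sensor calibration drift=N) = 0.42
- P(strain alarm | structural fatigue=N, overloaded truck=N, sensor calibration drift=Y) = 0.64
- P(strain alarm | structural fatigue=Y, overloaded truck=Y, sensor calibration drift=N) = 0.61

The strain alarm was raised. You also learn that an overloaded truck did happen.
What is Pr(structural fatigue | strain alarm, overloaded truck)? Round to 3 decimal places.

Pr(structural fatigue | strain alarm, overloaded truck) ≈ 0.506

P(strain alarm | overloaded truck) = 0.37·0.602·0.896 + 0.76·0.602·0.104 + 0.61·0.398·0.896 + 0.87·0.398·0.104 = 0.199575 + 0.047582 + 0.217531 + 0.036011 = 0.500699
Of this, 0.253542 comes from 0.217531 + 0.036011 (the structural fatigue=true cases).
P(structural fatigue | strain alarm, overloaded truck) = 0.253542 / 0.500699 ≈ 0.506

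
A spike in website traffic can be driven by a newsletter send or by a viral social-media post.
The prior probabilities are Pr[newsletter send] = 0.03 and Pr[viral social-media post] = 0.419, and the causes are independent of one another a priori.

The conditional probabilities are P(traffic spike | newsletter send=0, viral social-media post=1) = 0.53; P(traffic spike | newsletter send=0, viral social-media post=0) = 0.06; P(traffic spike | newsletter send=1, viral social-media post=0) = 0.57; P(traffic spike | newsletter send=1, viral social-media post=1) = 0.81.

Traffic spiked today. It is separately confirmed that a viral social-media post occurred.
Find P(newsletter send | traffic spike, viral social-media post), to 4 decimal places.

P(newsletter send | traffic spike, viral social-media post) ≈ 0.0451

P(traffic spike | viral social-media post) = 0.53×0.97 + 0.81×0.03 = 0.514100 + 0.024300 = 0.538400
The newsletter send-present share is 0.81×0.03 = 0.024300.
P(newsletter send | traffic spike, viral social-media post) = 0.024300 / 0.538400 ≈ 0.0451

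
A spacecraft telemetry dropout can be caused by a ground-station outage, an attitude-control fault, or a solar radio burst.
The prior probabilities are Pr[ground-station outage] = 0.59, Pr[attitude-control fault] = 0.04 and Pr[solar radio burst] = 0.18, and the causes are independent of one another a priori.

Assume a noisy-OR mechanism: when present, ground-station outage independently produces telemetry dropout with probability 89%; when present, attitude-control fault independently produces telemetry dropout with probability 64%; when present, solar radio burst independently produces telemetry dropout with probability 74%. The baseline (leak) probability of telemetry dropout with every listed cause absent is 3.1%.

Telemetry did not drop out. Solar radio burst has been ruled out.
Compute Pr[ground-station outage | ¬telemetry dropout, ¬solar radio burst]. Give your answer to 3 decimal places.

Pr[ground-station outage | ¬telemetry dropout, ¬solar radio burst] ≈ 0.137

Under noisy-OR, P(telemetry dropout | causes) = 1 − (1−0.031)·∏(1−qᵢ) over the active causes.
P(¬telemetry dropout | ¬solar radio burst) = 0.969×0.41×0.96 + 0.34884×0.41×0.04 + 0.10659×0.59×0.96 + 0.038372×0.59×0.04 = 0.381398 + 0.005721 + 0.060373 + 0.000906 = 0.448398
Restricting to configurations with ground-station outage present: 0.060373 + 0.000906 = 0.061279.
So P(ground-station outage | ¬telemetry dropout, ¬solar radio burst) = 0.061279/0.448398 ≈ 0.137.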